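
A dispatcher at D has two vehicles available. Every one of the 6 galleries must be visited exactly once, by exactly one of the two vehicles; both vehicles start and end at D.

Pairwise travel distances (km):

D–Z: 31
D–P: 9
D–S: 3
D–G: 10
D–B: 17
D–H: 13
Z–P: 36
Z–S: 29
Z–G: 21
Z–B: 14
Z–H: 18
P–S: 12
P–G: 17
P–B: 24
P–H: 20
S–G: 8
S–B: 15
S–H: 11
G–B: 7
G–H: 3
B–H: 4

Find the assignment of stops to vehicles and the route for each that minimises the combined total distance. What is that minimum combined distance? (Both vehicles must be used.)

Minimum combined distance: 81 km.

Try each way of splitting the stops between the two vehicles (each non-empty) and, for each split, find the best tour for each vehicle:
  {Z} + {P, S, G, B, H}: 62 + 51 = 113
  {P} + {Z, S, G, B, H}: 18 + 63 = 81
  {Z, P} + {S, G, B, H}: 76 + 35 = 111
  {S} + {Z, P, G, B, H}: 6 + 76 = 82
  {Z, S} + {P, G, B, H}: 63 + 50 = 113
  {P, S} + {Z, G, B, H}: 24 + 62 = 86
  … (31 splits in total)
Best: vehicle 1 D → P → D = 18; vehicle 2 D → Z → B → H → G → S → D = 63; combined 81.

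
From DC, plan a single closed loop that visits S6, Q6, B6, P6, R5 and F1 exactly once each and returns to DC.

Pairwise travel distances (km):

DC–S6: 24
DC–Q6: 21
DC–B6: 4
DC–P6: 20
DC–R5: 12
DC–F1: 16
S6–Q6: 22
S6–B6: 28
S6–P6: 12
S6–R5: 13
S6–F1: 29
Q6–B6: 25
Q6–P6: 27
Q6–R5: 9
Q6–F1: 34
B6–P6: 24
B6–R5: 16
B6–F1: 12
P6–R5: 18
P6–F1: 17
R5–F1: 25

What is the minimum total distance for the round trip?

Shortest round trip = 88 km.

DC-S6-Q6-B6-P6-R5-F1-DC: 24+22+25+24+18+25+16 = 154
DC-S6-Q6-B6-P6-F1-R5-DC: 24+22+25+24+17+25+12 = 149
DC-S6-Q6-B6-R5-P6-F1-DC: 24+22+25+16+18+17+16 = 138
DC-S6-Q6-B6-R5-F1-P6-DC: 24+22+25+16+25+17+20 = 149
DC-S6-Q6-B6-F1-P6-R5-DC: 24+22+25+12+17+18+12 = 130
DC-S6-Q6-B6-F1-R5-P6-DC: 24+22+25+12+25+18+20 = 146
DC-S6-Q6-P6-B6-R5-F1-DC: 24+22+27+24+16+25+16 = 154
DC-S6-Q6-P6-B6-F1-R5-DC: 24+22+27+24+12+25+12 = 146
… (352 more)
DC-Q6-R5-S6-P6-F1-B6-DC: 21+9+13+12+17+12+4 = 88  ← best
The minimum is 88.
One optimal route: DC → Q6 → R5 → S6 → P6 → F1 → B6 → DC (or its reverse).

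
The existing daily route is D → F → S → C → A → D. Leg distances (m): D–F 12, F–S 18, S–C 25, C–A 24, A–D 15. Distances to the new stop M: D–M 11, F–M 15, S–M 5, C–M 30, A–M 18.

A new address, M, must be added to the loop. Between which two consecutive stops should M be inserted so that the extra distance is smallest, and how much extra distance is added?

Insertion cost between consecutive stops i–j is d(i,M) + d(M,j) − d(i,j):
  between D and F: 11 + 15 − 12 = 14
  between F and S: 15 + 5 − 18 = 2
  between S and C: 5 + 30 − 25 = 10
  between C and A: 30 + 18 − 24 = 24
  between A and D: 18 + 11 − 15 = 14
Cheapest insertion is between F and S, adding 2.
New total = 94 + 2 = 96.

Minimum extra distance: 2 m, inserting M between F and S.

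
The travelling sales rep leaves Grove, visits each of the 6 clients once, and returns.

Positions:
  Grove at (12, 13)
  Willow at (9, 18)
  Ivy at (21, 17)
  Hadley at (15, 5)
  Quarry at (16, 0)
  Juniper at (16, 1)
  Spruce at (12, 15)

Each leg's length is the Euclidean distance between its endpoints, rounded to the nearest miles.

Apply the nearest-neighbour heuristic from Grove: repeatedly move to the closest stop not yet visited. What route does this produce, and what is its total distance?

From Grove: distances to unvisited — Spruce=2, Willow=6, Hadley=9, Ivy=10, Juniper=13, Quarry=14. Nearest is Spruce (2).
From Spruce: distances to unvisited — Willow=4, Ivy=9, Hadley=10, Juniper=15, Quarry=16. Nearest is Willow (4).
From Willow: distances to unvisited — Ivy=12, Hadley=14, Juniper=18, Quarry=19. Nearest is Ivy (12).
From Ivy: distances to unvisited — Hadley=13, Juniper=17, Quarry=18. Nearest is Hadley (13).
From Hadley: distances to unvisited — Juniper=4, Quarry=5. Nearest is Juniper (4).
From Juniper: distances to unvisited — Quarry=1. Nearest is Quarry (1).
Return Quarry→Grove: 14.
Total = 2 + 4 + 12 + 13 + 4 + 1 + 14 = 50.

50 miles along Grove → Spruce → Willow → Ivy → Hadley → Juniper → Quarry → Grove.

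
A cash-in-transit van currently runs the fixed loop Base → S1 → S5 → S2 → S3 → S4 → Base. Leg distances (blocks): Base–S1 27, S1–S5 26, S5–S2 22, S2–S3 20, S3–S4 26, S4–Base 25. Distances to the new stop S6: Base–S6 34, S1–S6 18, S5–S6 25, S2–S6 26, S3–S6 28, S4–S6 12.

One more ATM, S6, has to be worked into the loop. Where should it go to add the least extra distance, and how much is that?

Minimum extra distance: 14 blocks, inserting S6 between S3 and S4.

Insertion cost between consecutive stops i–j is d(i,S6) + d(S6,j) − d(i,j):
  between Base and S1: 34 + 18 − 27 = 25
  between S1 and S5: 18 + 25 − 26 = 17
  between S5 and S2: 25 + 26 − 22 = 29
  between S2 and S3: 26 + 28 − 20 = 34
  between S3 and S4: 28 + 12 − 26 = 14
  between S4 and Base: 12 + 34 − 25 = 21
Cheapest insertion is between S3 and S4, adding 14.
New total = 146 + 14 = 160.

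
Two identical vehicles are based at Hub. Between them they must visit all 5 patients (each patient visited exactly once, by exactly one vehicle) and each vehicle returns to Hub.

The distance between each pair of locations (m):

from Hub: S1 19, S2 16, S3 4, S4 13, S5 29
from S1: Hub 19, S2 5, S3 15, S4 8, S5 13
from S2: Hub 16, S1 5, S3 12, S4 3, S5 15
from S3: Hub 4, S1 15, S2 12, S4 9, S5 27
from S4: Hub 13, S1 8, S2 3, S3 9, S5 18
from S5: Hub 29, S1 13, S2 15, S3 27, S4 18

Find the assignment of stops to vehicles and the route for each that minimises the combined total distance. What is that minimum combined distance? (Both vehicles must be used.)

Try each way of splitting the stops between the two vehicles (each non-empty) and, for each split, find the best tour for each vehicle:
  {S1} + {S2, S3, S4, S5}: 38 + 60 = 98
  {S2} + {S1, S3, S4, S5}: 32 + 63 = 95
  {S1, S2} + {S3, S4, S5}: 40 + 60 = 100
  {S3} + {S1, S2, S4, S5}: 8 + 63 = 71
  {S1, S3} + {S2, S4, S5}: 38 + 60 = 98
  {S2, S3} + {S1, S4, S5}: 32 + 63 = 95
  … (15 splits in total)
Best: vehicle 1 Hub → S3 → Hub = 8; vehicle 2 Hub → S1 → S5 → S2 → S4 → Hub = 63; combined 71.

Minimum combined distance: 71 m.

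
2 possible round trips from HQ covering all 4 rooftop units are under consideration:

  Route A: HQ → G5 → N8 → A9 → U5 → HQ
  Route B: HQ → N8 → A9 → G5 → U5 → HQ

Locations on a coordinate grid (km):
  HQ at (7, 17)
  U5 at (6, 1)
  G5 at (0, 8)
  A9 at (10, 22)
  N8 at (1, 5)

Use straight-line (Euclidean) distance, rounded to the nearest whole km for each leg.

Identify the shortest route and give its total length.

Route A: 11 + 3 + 19 + 21 + 16 = 70
Route B: 13 + 19 + 17 + 9 + 16 = 74

70 km — Route A is the shortest.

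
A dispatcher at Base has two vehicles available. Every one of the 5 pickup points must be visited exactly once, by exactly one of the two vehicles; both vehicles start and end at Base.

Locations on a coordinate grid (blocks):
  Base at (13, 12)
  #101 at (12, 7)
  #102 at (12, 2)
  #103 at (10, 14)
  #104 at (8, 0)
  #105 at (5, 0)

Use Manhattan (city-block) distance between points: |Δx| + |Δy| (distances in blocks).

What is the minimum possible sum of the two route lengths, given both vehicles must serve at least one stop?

50 blocks — the smallest possible combined total.

Check every non-empty split of the stops between the two vehicles; for each half take its own optimal tour:
  {#101} + {#102, #103, #104, #105}: 12 + 44 = 56
  {#102} + {#101, #103, #104, #105}: 22 + 44 = 66
  {#101, #102} + {#103, #104, #105}: 22 + 44 = 66
  {#103} + {#101, #102, #104, #105}: 10 + 40 = 50
  {#101, #103} + {#102, #104, #105}: 20 + 40 = 60
  {#102, #103} + {#101, #104, #105}: 30 + 40 = 70
  … (15 splits in total)
Best: vehicle 1 Base → #103 → Base = 10; vehicle 2 Base → #101 → #102 → #104 → #105 → Base = 40; combined 50.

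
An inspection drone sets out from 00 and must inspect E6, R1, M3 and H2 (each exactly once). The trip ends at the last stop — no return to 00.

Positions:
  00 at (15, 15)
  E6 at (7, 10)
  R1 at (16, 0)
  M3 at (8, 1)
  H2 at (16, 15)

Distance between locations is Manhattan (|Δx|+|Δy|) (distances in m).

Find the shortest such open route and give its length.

There are 4! = 24 possible orderings.
00 → E6 → R1 → M3 → H2: 13+19+9+22 = 63
00 → E6 → R1 → H2 → M3: 13+19+15+22 = 69
00 → E6 → M3 → R1 → H2: 13+10+9+15 = 47
00 → E6 → M3 → H2 → R1: 13+10+22+15 = 60
00 → E6 → H2 → R1 → M3: 13+14+15+9 = 51
00 → E6 → H2 → M3 → R1: 13+14+22+9 = 58
00 → R1 → E6 → M3 → H2: 16+19+10+22 = 67
00 → R1 → E6 → H2 → M3: 16+19+14+22 = 71
00 → R1 → M3 → E6 → H2: 16+9+10+14 = 49
00 → R1 → M3 → H2 → E6: 16+9+22+14 = 61
00 → R1 → H2 → E6 → M3: 16+15+14+10 = 55
00 → R1 → H2 → M3 → E6: 16+15+22+10 = 63
00 → M3 → E6 → R1 → H2: 21+10+19+15 = 65
00 → M3 → E6 → H2 → R1: 21+10+14+15 = 60
… (10 more)
00 → H2 → E6 → M3 → R1: 1+14+10+9 = 34  ← best
The minimum is 34.
One shortest path: 00 → H2 → E6 → M3 → R1.

Shortest open route: 34 m.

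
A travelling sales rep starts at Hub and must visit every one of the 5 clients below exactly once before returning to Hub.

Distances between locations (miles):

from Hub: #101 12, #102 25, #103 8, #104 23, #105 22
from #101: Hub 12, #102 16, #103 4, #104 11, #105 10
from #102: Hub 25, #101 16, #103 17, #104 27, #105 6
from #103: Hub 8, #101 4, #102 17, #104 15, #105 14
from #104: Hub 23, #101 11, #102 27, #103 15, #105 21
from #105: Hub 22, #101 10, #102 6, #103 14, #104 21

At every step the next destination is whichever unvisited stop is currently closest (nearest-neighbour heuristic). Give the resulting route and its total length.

Hub → [#103:8 / #101:12 / #105:22 / #104:23 / #102:25] → #103 (8)
#103 → [#101:4 / #105:14 / #104:15 / #102:17] → #101 (4)
#101 → [#105:10 / #104:11 / #102:16] → #105 (10)
#105 → [#102:6 / #104:21] → #102 (6)
#102 → [#104:27] → #104 (27)
Return #104→Hub: 23.
Total = 8 + 4 + 10 + 6 + 27 + 23 = 78.

Total distance 78 miles via the nearest-neighbour route Hub → #103 → #101 → #105 → #102 → #104 → Hub.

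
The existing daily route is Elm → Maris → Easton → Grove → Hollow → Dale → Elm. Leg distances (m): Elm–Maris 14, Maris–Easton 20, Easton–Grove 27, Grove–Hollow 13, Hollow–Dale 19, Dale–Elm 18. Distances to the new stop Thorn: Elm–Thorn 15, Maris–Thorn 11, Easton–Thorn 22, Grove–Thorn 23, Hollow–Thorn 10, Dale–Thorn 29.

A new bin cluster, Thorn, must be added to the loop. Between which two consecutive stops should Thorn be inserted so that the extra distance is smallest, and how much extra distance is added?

Minimum extra distance: 12 m, inserting Thorn between Elm and Maris.

Insertion cost between consecutive stops i–j is d(i,Thorn) + d(Thorn,j) − d(i,j):
  between Elm and Maris: 15 + 11 − 14 = 12
  between Maris and Easton: 11 + 22 − 20 = 13
  between Easton and Grove: 22 + 23 − 27 = 18
  between Grove and Hollow: 23 + 10 − 13 = 20
  between Hollow and Dale: 10 + 29 − 19 = 20
  between Dale and Elm: 29 + 15 − 18 = 26
Cheapest insertion is between Elm and Maris, adding 12.
New total = 111 + 12 = 123.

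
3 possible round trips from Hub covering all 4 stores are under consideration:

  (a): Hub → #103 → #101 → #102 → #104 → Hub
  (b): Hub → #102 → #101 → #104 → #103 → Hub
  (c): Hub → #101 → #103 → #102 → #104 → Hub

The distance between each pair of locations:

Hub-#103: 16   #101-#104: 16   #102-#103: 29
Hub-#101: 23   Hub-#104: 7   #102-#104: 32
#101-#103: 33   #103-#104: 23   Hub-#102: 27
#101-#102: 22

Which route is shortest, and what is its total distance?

Shortest is (b), total 104.

(a): 16 + 33 + 22 + 32 + 7 = 110
(b): 27 + 22 + 16 + 23 + 16 = 104
(c): 23 + 33 + 29 + 32 + 7 = 124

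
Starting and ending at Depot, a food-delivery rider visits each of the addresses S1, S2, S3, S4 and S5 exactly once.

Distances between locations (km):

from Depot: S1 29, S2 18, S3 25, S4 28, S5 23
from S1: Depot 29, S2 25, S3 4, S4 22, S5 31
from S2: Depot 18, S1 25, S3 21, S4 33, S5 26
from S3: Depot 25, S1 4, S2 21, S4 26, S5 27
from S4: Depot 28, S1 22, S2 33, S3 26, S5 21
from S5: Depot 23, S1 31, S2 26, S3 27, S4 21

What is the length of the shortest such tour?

109 km — the shortest possible round trip.

There are 60 distinct closed tours to check (reversals are equivalent).
Depot-S1-S2-S3-S4-S5-Depot: 29+25+21+26+21+23 = 145
Depot-S1-S2-S3-S5-S4-Depot: 29+25+21+27+21+28 = 151
Depot-S1-S2-S4-S3-S5-Depot: 29+25+33+26+27+23 = 163
Depot-S1-S2-S4-S5-S3-Depot: 29+25+33+21+27+25 = 160
Depot-S1-S2-S5-S3-S4-Depot: 29+25+26+27+26+28 = 161
Depot-S1-S2-S5-S4-S3-Depot: 29+25+26+21+26+25 = 152
Depot-S1-S3-S2-S4-S5-Depot: 29+4+21+33+21+23 = 131
Depot-S1-S3-S2-S5-S4-Depot: 29+4+21+26+21+28 = 129
Depot-S1-S3-S4-S2-S5-Depot: 29+4+26+33+26+23 = 141
Depot-S1-S3-S4-S5-S2-Depot: 29+4+26+21+26+18 = 124
Depot-S1-S3-S5-S2-S4-Depot: 29+4+27+26+33+28 = 147
Depot-S1-S3-S5-S4-S2-Depot: 29+4+27+21+33+18 = 132
Depot-S1-S4-S2-S3-S5-Depot: 29+22+33+21+27+23 = 155
Depot-S1-S4-S2-S5-S3-Depot: 29+22+33+26+27+25 = 162
… (46 more)
Depot-S2-S3-S1-S4-S5-Depot: 18+21+4+22+21+23 = 109  ← best
The minimum is 109.
One optimal route: Depot → S2 → S3 → S1 → S4 → S5 → Depot (or its reverse).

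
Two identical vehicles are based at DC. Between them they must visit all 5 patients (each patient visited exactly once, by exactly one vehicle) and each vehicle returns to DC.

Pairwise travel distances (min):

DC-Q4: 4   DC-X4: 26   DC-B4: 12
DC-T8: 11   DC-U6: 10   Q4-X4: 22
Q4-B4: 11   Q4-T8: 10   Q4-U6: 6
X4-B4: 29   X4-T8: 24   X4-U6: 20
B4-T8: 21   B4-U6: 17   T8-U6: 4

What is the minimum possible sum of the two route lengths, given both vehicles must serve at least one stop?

84 min — the smallest possible combined total.

Try each way of splitting the stops between the two vehicles (each non-empty) and, for each split, find the best tour for each vehicle:
  {Q4} + {X4, B4, T8, U6}: 8 + 76 = 84
  {X4} + {Q4, B4, T8, U6}: 52 + 44 = 96
  {Q4, X4} + {B4, T8, U6}: 52 + 44 = 96
  {B4} + {Q4, X4, T8, U6}: 24 + 61 = 85
  {Q4, B4} + {X4, T8, U6}: 27 + 61 = 88
  {X4, B4} + {Q4, T8, U6}: 67 + 25 = 92
  … (15 splits in total)
Best: vehicle 1 DC → Q4 → DC = 8; vehicle 2 DC → B4 → X4 → U6 → T8 → DC = 76; combined 84.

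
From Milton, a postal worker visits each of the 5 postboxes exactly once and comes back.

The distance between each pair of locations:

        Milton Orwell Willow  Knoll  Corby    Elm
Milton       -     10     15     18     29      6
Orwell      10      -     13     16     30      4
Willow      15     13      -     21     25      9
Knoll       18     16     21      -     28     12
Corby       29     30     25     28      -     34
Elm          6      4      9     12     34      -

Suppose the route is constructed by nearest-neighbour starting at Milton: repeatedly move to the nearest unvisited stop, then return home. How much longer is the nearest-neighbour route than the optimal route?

From Milton: Elm=6, Orwell=10, Willow=15, Knoll=18, Corby=29 → choose Elm (6).
From Elm: Orwell=4, Willow=9, Knoll=12, Corby=34 → choose Orwell (4).
From Orwell: Willow=13, Knoll=16, Corby=30 → choose Willow (13).
From Willow: Knoll=21, Corby=25 → choose Knoll (21).
From Knoll: Corby=28 → choose Corby (28).
NN route Milton → Elm → Orwell → Willow → Knoll → Corby → Milton costs 101.
Optimal: Milton → Orwell → Willow → Corby → Knoll → Elm → Milton costs 94 (by enumerating all 60 distinct tours).
Excess = 101 − 94 = 7.

Excess over optimum: 7.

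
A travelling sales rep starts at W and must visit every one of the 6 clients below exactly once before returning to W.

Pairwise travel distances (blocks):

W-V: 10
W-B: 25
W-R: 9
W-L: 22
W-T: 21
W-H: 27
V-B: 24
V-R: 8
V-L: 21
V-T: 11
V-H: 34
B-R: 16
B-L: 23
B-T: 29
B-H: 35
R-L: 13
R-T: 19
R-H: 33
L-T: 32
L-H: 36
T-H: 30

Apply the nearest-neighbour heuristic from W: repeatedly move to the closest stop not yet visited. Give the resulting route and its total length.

W → [R:9 / V:10 / T:21 / L:22 / B:25 / H:27] → R (9)
R → [V:8 / L:13 / B:16 / T:19 / H:33] → V (8)
V → [T:11 / L:21 / B:24 / H:34] → T (11)
T → [B:29 / H:30 / L:32] → B (29)
B → [L:23 / H:35] → L (23)
L → [H:36] → H (36)
Return H→W: 27.
Total = 9 + 8 + 11 + 29 + 23 + 36 + 27 = 143.

Total distance 143 blocks via the nearest-neighbour route W → R → V → T → B → L → H → W.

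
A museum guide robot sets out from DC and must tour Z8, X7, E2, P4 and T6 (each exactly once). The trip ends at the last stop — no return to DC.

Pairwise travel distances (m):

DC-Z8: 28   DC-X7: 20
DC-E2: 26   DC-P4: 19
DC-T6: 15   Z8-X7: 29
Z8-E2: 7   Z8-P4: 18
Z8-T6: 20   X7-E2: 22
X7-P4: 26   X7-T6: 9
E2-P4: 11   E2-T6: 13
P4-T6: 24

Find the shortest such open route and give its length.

66 m — the minimum one-way total.

There are 5! = 120 possible orderings.
DC - Z8 - X7 - E2 - P4 - T6: 28+29+22+11+24 = 114
DC - Z8 - X7 - E2 - T6 - P4: 28+29+22+13+24 = 116
DC - Z8 - X7 - P4 - E2 - T6: 28+29+26+11+13 = 107
DC - Z8 - X7 - P4 - T6 - E2: 28+29+26+24+13 = 120
DC - Z8 - X7 - T6 - E2 - P4: 28+29+9+13+11 = 90
DC - Z8 - X7 - T6 - P4 - E2: 28+29+9+24+11 = 101
DC - Z8 - E2 - X7 - P4 - T6: 28+7+22+26+24 = 107
DC - Z8 - E2 - X7 - T6 - P4: 28+7+22+9+24 = 90
DC - Z8 - E2 - P4 - X7 - T6: 28+7+11+26+9 = 81
DC - Z8 - E2 - P4 - T6 - X7: 28+7+11+24+9 = 79
DC - Z8 - E2 - T6 - X7 - P4: 28+7+13+9+26 = 83
DC - Z8 - E2 - T6 - P4 - X7: 28+7+13+24+26 = 98
DC - Z8 - P4 - X7 - E2 - T6: 28+18+26+22+13 = 107
DC - Z8 - P4 - X7 - T6 - E2: 28+18+26+9+13 = 94
… (106 more)
DC - P4 - Z8 - E2 - T6 - X7: 19+18+7+13+9 = 66  ← best
The minimum is 66.
One shortest path: DC → P4 → Z8 → E2 → T6 → X7.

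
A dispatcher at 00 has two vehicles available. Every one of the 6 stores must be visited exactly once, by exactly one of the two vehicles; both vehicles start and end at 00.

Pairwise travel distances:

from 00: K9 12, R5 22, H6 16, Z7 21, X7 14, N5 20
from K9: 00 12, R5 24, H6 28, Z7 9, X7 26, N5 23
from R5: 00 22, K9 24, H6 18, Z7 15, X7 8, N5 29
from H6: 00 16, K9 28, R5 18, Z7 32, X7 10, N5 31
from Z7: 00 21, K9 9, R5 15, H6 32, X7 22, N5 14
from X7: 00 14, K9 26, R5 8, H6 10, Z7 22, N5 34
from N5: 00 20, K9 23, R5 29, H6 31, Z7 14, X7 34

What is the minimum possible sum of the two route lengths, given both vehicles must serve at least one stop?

107 — the smallest possible combined total.

Try each way of splitting the stops between the two vehicles (each non-empty) and, for each split, find the best tour for each vehicle:
  {K9} + {R5, H6, Z7, X7, N5}: 24 + 83 = 107
  {R5} + {K9, H6, Z7, X7, N5}: 44 + 90 = 134
  {K9, R5} + {H6, Z7, X7, N5}: 58 + 82 = 140
  {H6} + {K9, R5, Z7, X7, N5}: 32 + 86 = 118
  {K9, H6} + {R5, Z7, X7, N5}: 56 + 71 = 127
  {R5, H6} + {K9, Z7, X7, N5}: 56 + 83 = 139
  … (31 splits in total)
Best: vehicle 1 00 → K9 → 00 = 24; vehicle 2 00 → H6 → X7 → R5 → Z7 → N5 → 00 = 83; combined 107.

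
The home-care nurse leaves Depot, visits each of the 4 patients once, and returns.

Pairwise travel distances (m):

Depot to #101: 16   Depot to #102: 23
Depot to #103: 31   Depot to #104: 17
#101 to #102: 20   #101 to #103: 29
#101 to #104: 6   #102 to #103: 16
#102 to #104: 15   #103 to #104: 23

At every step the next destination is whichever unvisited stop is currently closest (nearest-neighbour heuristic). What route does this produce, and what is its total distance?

From Depot: distances to unvisited — #101=16, #104=17, #102=23, #103=31. Nearest is #101 (16).
From #101: distances to unvisited — #104=6, #102=20, #103=29. Nearest is #104 (6).
From #104: distances to unvisited — #102=15, #103=23. Nearest is #102 (15).
From #102: distances to unvisited — #103=16. Nearest is #103 (16).
Return #103→Depot: 31.
Total = 16 + 6 + 15 + 16 + 31 = 84.

Nearest-neighbour total = 84 m; route Depot → #101 → #104 → #102 → #103 → Depot.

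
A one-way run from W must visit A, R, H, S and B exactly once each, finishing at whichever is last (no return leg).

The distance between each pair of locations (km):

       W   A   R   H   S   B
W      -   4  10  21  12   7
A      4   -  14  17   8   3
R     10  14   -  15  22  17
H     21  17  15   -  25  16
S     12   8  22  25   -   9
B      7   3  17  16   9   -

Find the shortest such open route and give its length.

There are 5! = 120 possible orderings.
W→A→R→H→S→B: 4+14+15+25+9 = 67
W→A→R→H→B→S: 4+14+15+16+9 = 58
W→A→R→S→H→B: 4+14+22+25+16 = 81
W→A→R→S→B→H: 4+14+22+9+16 = 65
W→A→R→B→H→S: 4+14+17+16+25 = 76
W→A→R→B→S→H: 4+14+17+9+25 = 69
W→A→H→R→S→B: 4+17+15+22+9 = 67
W→A→H→R→B→S: 4+17+15+17+9 = 62
W→A→H→S→R→B: 4+17+25+22+17 = 85
W→A→H→S→B→R: 4+17+25+9+17 = 72
W→A→H→B→R→S: 4+17+16+17+22 = 76
W→A→H→B→S→R: 4+17+16+9+22 = 68
W→A→S→R→H→B: 4+8+22+15+16 = 65
W→A→S→R→B→H: 4+8+22+17+16 = 67
… (106 more)
W→A→S→B→H→R: 4+8+9+16+15 = 52  ← best
The minimum is 52.
One shortest path: W → A → S → B → H → R.

Minimum one-way distance = 52 km.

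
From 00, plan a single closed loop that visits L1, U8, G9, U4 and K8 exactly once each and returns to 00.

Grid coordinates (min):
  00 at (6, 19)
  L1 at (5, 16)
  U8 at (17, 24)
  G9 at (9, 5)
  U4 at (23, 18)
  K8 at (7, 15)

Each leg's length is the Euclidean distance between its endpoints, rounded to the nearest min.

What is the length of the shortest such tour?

With 5 stops there are 5!/2 = 60 distinct round trips (a route and its reverse cost the same).
00→L1→U8→G9→U4→K8→00: 3+14+21+19+16+4 = 77
00→L1→U8→G9→K8→U4→00: 3+14+21+10+16+17 = 81
00→L1→U8→U4→G9→K8→00: 3+14+8+19+10+4 = 58
00→L1→U8→U4→K8→G9→00: 3+14+8+16+10+14 = 65
00→L1→U8→K8→G9→U4→00: 3+14+13+10+19+17 = 76
00→L1→U8→K8→U4→G9→00: 3+14+13+16+19+14 = 79
00→L1→G9→U8→U4→K8→00: 3+12+21+8+16+4 = 64
00→L1→G9→U8→K8→U4→00: 3+12+21+13+16+17 = 82
00→L1→G9→U4→U8→K8→00: 3+12+19+8+13+4 = 59
00→L1→G9→U4→K8→U8→00: 3+12+19+16+13+12 = 75
00→L1→G9→K8→U8→U4→00: 3+12+10+13+8+17 = 63
00→L1→G9→K8→U4→U8→00: 3+12+10+16+8+12 = 61
00→L1→U4→U8→G9→K8→00: 3+18+8+21+10+4 = 64
00→L1→U4→U8→K8→G9→00: 3+18+8+13+10+14 = 66
… (46 more)
00→L1→K8→G9→U4→U8→00: 3+2+10+19+8+12 = 54  ← best
The minimum is 54.
One optimal route: 00 → L1 → K8 → G9 → U4 → U8 → 00 (or its reverse).

54 min — the shortest possible round trip.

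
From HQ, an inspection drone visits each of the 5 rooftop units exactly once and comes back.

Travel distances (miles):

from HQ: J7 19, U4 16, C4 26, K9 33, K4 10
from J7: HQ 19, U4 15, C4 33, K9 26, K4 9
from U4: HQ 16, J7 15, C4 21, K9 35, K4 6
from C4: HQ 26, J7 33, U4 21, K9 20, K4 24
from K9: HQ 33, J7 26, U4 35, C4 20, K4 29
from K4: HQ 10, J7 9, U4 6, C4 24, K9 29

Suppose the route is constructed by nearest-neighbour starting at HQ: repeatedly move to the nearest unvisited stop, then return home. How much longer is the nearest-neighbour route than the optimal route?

1 miles longer than the optimal tour.

From HQ: K4=10, U4=16, J7=19, C4=26, K9=33 → choose K4 (10).
From K4: U4=6, J7=9, C4=24, K9=29 → choose U4 (6).
From U4: J7=15, C4=21, K9=35 → choose J7 (15).
From J7: K9=26, C4=33 → choose K9 (26).
From K9: C4=20 → choose C4 (20).
NN route HQ → K4 → U4 → J7 → K9 → C4 → HQ costs 103.
Optimal: HQ → J7 → K9 → C4 → U4 → K4 → HQ costs 102 (by enumerating all 60 distinct tours).
Excess = 103 − 102 = 1.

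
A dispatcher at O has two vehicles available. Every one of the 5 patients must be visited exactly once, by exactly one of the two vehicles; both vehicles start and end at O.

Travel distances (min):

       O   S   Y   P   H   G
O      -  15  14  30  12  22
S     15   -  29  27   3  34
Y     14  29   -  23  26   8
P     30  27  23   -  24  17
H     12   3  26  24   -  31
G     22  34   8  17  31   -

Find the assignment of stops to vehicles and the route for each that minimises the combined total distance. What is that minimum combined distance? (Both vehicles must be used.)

99 min — the smallest possible combined total.

Check every non-empty split of the stops between the two vehicles; for each half take its own optimal tour:
  {S} + {Y, P, H, G}: 30 + 75 = 105
  {Y} + {S, P, H, G}: 28 + 81 = 109
  {S, Y} + {P, H, G}: 58 + 75 = 133
  {P} + {S, Y, H, G}: 60 + 71 = 131
  {S, P} + {Y, H, G}: 72 + 65 = 137
  {Y, P} + {S, H, G}: 67 + 71 = 138
  … (15 splits in total)
  {S, H} + {Y, P, G}: 30 + 69 = 99  ← best
Best: vehicle 1 O → S → H → O = 30; vehicle 2 O → Y → G → P → O = 69; combined 99.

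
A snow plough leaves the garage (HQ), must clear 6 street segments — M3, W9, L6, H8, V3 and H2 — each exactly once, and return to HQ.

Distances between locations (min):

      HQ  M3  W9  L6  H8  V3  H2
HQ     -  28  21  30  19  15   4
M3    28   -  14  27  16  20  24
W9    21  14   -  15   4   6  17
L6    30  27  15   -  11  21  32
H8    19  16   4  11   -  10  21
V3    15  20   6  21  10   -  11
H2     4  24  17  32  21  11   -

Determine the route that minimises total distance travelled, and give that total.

With 6 stops there are 6!/2 = 360 distinct round trips (a route and its reverse cost the same).
HQ → M3 → W9 → L6 → H8 → V3 → H2 → HQ: 28+14+15+11+10+11+4 = 93
HQ → M3 → W9 → L6 → H8 → H2 → V3 → HQ: 28+14+15+11+21+11+15 = 115
HQ → M3 → W9 → L6 → V3 → H8 → H2 → HQ: 28+14+15+21+10+21+4 = 113
HQ → M3 → W9 → L6 → V3 → H2 → H8 → HQ: 28+14+15+21+11+21+19 = 129
HQ → M3 → W9 → L6 → H2 → H8 → V3 → HQ: 28+14+15+32+21+10+15 = 135
HQ → M3 → W9 → L6 → H2 → V3 → H8 → HQ: 28+14+15+32+11+10+19 = 129
HQ → M3 → W9 → H8 → L6 → V3 → H2 → HQ: 28+14+4+11+21+11+4 = 93
HQ → M3 → W9 → H8 → L6 → H2 → V3 → HQ: 28+14+4+11+32+11+15 = 115
… (352 more)
HQ → M3 → L6 → H8 → W9 → V3 → H2 → HQ: 28+27+11+4+6+11+4 = 91  ← best
The minimum is 91.
One optimal route: HQ → M3 → L6 → H8 → W9 → V3 → H2 → HQ (or its reverse).

91 min — the shortest possible round trip.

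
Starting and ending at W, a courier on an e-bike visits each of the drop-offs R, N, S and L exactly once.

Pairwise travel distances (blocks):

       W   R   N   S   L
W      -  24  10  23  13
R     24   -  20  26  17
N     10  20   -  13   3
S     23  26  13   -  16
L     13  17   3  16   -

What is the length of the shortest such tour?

Shortest round trip = 79 blocks.

With 4 stops there are 4!/2 = 12 distinct round trips (a route and its reverse cost the same).
W - R - N - S - L - W: 24+20+13+16+13 = 86
W - R - N - L - S - W: 24+20+3+16+23 = 86
W - R - S - N - L - W: 24+26+13+3+13 = 79
W - R - S - L - N - W: 24+26+16+3+10 = 79
W - R - L - N - S - W: 24+17+3+13+23 = 80
W - R - L - S - N - W: 24+17+16+13+10 = 80
W - N - R - S - L - W: 10+20+26+16+13 = 85
W - N - R - L - S - W: 10+20+17+16+23 = 86
W - N - S - R - L - W: 10+13+26+17+13 = 79
W - N - L - R - S - W: 10+3+17+26+23 = 79
W - S - R - N - L - W: 23+26+20+3+13 = 85
W - S - N - R - L - W: 23+13+20+17+13 = 86
The minimum is 79.
One optimal route: W → R → S → N → L → W (or its reverse).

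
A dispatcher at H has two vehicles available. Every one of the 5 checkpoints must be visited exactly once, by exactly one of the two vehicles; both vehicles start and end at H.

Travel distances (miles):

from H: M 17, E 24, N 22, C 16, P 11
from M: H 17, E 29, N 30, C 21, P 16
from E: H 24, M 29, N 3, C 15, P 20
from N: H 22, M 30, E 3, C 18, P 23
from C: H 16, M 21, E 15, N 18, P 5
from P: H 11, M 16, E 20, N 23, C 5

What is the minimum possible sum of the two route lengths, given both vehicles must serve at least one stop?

Check every non-empty split of the stops between the two vehicles; for each half take its own optimal tour:
  {M} + {E, N, C, P}: 34 + 56 = 90
  {E} + {M, N, C, P}: 48 + 78 = 126
  {M, E} + {N, C, P}: 70 + 56 = 126
  {N} + {M, E, C, P}: 44 + 77 = 121
  {M, N} + {E, C, P}: 69 + 55 = 124
  {E, N} + {M, C, P}: 49 + 54 = 103
  … (15 splits in total)
Best: vehicle 1 H → M → H = 34; vehicle 2 H → N → E → C → P → H = 56; combined 90.

Minimum combined distance: 90 miles.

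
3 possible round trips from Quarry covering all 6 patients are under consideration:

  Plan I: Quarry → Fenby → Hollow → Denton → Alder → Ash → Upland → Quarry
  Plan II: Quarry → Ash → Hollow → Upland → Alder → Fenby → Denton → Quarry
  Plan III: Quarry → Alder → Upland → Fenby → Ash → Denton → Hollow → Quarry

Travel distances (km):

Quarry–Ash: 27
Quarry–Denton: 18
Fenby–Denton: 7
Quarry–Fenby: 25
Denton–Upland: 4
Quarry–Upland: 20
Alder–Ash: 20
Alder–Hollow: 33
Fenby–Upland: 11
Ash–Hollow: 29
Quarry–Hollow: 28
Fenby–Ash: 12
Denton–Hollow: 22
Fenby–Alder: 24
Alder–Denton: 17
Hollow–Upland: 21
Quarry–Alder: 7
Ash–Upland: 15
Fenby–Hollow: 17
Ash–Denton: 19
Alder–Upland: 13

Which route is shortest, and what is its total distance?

Shortest is Plan III, total 112 km.

Plan I: 25 + 17 + 22 + 17 + 20 + 15 + 20 = 136
Plan II: 27 + 29 + 21 + 13 + 24 + 7 + 18 = 139
Plan III: 7 + 13 + 11 + 12 + 19 + 22 + 28 = 112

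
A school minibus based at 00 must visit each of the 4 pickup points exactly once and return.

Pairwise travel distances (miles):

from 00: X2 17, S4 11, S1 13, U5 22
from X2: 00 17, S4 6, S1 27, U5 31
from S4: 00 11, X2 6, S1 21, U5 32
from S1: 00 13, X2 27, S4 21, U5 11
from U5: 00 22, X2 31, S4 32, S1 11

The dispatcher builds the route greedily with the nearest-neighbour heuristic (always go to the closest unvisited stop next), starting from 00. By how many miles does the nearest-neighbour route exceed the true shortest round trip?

00: S4=11, S1=13, X2=17, U5=22 ⇒ S4
S4: X2=6, S1=21, U5=32 ⇒ X2
X2: S1=27, U5=31 ⇒ S1
S1: U5=11 ⇒ U5
NN route 00 → S4 → X2 → S1 → U5 → 00 costs 77.
Optimal: 00 → S4 → X2 → U5 → S1 → 00 costs 72 (by enumerating all 12 distinct tours).
Excess = 77 − 72 = 5.

5 miles longer than the optimal tour.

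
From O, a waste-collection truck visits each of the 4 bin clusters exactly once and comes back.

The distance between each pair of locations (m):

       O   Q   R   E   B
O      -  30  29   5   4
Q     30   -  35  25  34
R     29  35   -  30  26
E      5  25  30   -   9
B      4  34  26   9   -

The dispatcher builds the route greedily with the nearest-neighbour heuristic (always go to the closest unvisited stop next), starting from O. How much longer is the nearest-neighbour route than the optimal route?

O: B=4, E=5, R=29, Q=30 ⇒ B
B: E=9, R=26, Q=34 ⇒ E
E: Q=25, R=30 ⇒ Q
Q: R=35 ⇒ R
NN route O → B → E → Q → R → O costs 102.
Optimal: O → E → Q → R → B → O costs 95 (by enumerating all 12 distinct tours).
Excess = 102 − 95 = 7.

Excess over optimum: 7 m.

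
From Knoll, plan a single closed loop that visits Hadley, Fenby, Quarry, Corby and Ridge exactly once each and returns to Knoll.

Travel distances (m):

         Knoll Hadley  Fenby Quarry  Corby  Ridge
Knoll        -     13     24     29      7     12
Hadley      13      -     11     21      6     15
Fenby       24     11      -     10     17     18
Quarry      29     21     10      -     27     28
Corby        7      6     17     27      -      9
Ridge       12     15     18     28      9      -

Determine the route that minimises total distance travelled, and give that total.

There are 60 distinct closed tours to check (reversals are equivalent).
Knoll→Hadley→Fenby→Quarry→Corby→Ridge→Knoll: 13+11+10+27+9+12 = 82
Knoll→Hadley→Fenby→Quarry→Ridge→Corby→Knoll: 13+11+10+28+9+7 = 78
Knoll→Hadley→Fenby→Corby→Quarry→Ridge→Knoll: 13+11+17+27+28+12 = 108
Knoll→Hadley→Fenby→Corby→Ridge→Quarry→Knoll: 13+11+17+9+28+29 = 107
Knoll→Hadley→Fenby→Ridge→Quarry→Corby→Knoll: 13+11+18+28+27+7 = 104
Knoll→Hadley→Fenby→Ridge→Corby→Quarry→Knoll: 13+11+18+9+27+29 = 107
Knoll→Hadley→Quarry→Fenby→Corby→Ridge→Knoll: 13+21+10+17+9+12 = 82
Knoll→Hadley→Quarry→Fenby→Ridge→Corby→Knoll: 13+21+10+18+9+7 = 78
Knoll→Hadley→Quarry→Corby→Fenby→Ridge→Knoll: 13+21+27+17+18+12 = 108
Knoll→Hadley→Quarry→Corby→Ridge→Fenby→Knoll: 13+21+27+9+18+24 = 112
Knoll→Hadley→Quarry→Ridge→Fenby→Corby→Knoll: 13+21+28+18+17+7 = 104
Knoll→Hadley→Quarry→Ridge→Corby→Fenby→Knoll: 13+21+28+9+17+24 = 112
Knoll→Hadley→Corby→Fenby→Quarry→Ridge→Knoll: 13+6+17+10+28+12 = 86
Knoll→Hadley→Corby→Fenby→Ridge→Quarry→Knoll: 13+6+17+18+28+29 = 111
… (46 more)
Knoll→Corby→Hadley→Fenby→Quarry→Ridge→Knoll: 7+6+11+10+28+12 = 74  ← best
The minimum is 74.
One optimal route: Knoll → Corby → Hadley → Fenby → Quarry → Ridge → Knoll (or its reverse).

Minimum total distance: 74 m.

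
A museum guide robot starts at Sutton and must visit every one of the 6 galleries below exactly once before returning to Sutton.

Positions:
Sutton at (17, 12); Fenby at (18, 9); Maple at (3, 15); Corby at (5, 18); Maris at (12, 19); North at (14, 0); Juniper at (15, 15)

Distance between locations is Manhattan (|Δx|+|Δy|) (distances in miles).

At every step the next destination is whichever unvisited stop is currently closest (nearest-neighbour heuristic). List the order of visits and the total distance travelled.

From Sutton: distances to unvisited — Fenby=4, Juniper=5, Maris=12, North=15, Maple=17, Corby=18. Nearest is Fenby (4).
From Fenby: distances to unvisited — Juniper=9, North=13, Maris=16, Maple=21, Corby=22. Nearest is Juniper (9).
From Juniper: distances to unvisited — Maris=7, Maple=12, Corby=13, North=16. Nearest is Maris (7).
From Maris: distances to unvisited — Corby=8, Maple=13, North=21. Nearest is Corby (8).
From Corby: distances to unvisited — Maple=5, North=27. Nearest is Maple (5).
From Maple: distances to unvisited — North=26. Nearest is North (26).
Return North→Sutton: 15.
Total = 4 + 9 + 7 + 8 + 5 + 26 + 15 = 74.

Nearest-neighbour total = 74 miles; route Sutton → Fenby → Juniper → Maris → Corby → Maple → North → Sutton.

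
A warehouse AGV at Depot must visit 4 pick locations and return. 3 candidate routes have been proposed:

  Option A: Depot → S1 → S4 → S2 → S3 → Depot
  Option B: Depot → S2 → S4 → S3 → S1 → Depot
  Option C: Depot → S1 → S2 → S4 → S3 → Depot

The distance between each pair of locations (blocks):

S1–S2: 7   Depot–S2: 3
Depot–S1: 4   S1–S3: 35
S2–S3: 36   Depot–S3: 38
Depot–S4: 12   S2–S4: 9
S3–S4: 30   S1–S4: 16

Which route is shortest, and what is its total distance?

Option A: 4 + 16 + 9 + 36 + 38 = 103
Option B: 3 + 9 + 30 + 35 + 4 = 81
Option C: 4 + 7 + 9 + 30 + 38 = 88

Shortest is Option B, total 81 blocks.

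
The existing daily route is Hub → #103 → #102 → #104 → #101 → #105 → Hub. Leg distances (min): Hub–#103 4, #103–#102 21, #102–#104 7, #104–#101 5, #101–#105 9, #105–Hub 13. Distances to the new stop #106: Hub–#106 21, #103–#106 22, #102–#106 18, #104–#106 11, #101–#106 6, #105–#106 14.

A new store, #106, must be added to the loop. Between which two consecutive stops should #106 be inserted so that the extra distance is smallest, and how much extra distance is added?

Insertion cost between consecutive stops i–j is d(i,#106) + d(#106,j) − d(i,j):
  between Hub and #103: 21 + 22 − 4 = 39
  between #103 and #102: 22 + 18 − 21 = 19
  between #102 and #104: 18 + 11 − 7 = 22
  between #104 and #101: 11 + 6 − 5 = 12
  between #101 and #105: 6 + 14 − 9 = 11
  between #105 and Hub: 14 + 21 − 13 = 22
Cheapest insertion is between #101 and #105, adding 11.
New total = 59 + 11 = 70.

Minimum extra distance: 11 min, inserting #106 between #101 and #105.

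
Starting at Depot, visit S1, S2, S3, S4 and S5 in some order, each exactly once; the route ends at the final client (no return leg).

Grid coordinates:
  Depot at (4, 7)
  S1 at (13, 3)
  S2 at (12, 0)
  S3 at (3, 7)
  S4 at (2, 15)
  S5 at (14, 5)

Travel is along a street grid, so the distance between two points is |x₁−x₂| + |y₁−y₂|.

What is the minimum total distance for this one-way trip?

39 — the minimum one-way total.

There are 5! = 120 possible orderings.
Depot - S1 - S2 - S3 - S4 - S5: 13+4+16+9+22 = 64
Depot - S1 - S2 - S3 - S5 - S4: 13+4+16+13+22 = 68
Depot - S1 - S2 - S4 - S3 - S5: 13+4+25+9+13 = 64
Depot - S1 - S2 - S4 - S5 - S3: 13+4+25+22+13 = 77
Depot - S1 - S2 - S5 - S3 - S4: 13+4+7+13+9 = 46
Depot - S1 - S2 - S5 - S4 - S3: 13+4+7+22+9 = 55
Depot - S1 - S3 - S2 - S4 - S5: 13+14+16+25+22 = 90
Depot - S1 - S3 - S2 - S5 - S4: 13+14+16+7+22 = 72
Depot - S1 - S3 - S4 - S2 - S5: 13+14+9+25+7 = 68
Depot - S1 - S3 - S4 - S5 - S2: 13+14+9+22+7 = 65
Depot - S1 - S3 - S5 - S2 - S4: 13+14+13+7+25 = 72
Depot - S1 - S3 - S5 - S4 - S2: 13+14+13+22+25 = 87
Depot - S1 - S4 - S2 - S3 - S5: 13+23+25+16+13 = 90
Depot - S1 - S4 - S2 - S5 - S3: 13+23+25+7+13 = 81
… (106 more)
Depot - S3 - S4 - S5 - S1 - S2: 1+9+22+3+4 = 39  ← best
The minimum is 39.
One shortest path: Depot → S3 → S4 → S5 → S1 → S2.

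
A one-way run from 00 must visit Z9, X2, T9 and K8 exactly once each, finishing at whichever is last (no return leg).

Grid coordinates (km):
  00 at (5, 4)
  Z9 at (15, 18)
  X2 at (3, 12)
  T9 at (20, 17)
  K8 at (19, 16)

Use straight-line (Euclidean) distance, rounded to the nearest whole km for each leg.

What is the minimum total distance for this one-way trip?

There are 4! = 24 possible orderings.
00 → Z9 → X2 → T9 → K8: 17+13+18+1 = 49
00 → Z9 → X2 → K8 → T9: 17+13+16+1 = 47
00 → Z9 → T9 → X2 → K8: 17+5+18+16 = 56
00 → Z9 → T9 → K8 → X2: 17+5+1+16 = 39
00 → Z9 → K8 → X2 → T9: 17+4+16+18 = 55
00 → Z9 → K8 → T9 → X2: 17+4+1+18 = 40
00 → X2 → Z9 → T9 → K8: 8+13+5+1 = 27
00 → X2 → Z9 → K8 → T9: 8+13+4+1 = 26
00 → X2 → T9 → Z9 → K8: 8+18+5+4 = 35
00 → X2 → T9 → K8 → Z9: 8+18+1+4 = 31
00 → X2 → K8 → Z9 → T9: 8+16+4+5 = 33
00 → X2 → K8 → T9 → Z9: 8+16+1+5 = 30
00 → T9 → Z9 → X2 → K8: 20+5+13+16 = 54
00 → T9 → Z9 → K8 → X2: 20+5+4+16 = 45
… (10 more)
The minimum is 26.
One shortest path: 00 → X2 → Z9 → K8 → T9.

Minimum one-way distance = 26 km.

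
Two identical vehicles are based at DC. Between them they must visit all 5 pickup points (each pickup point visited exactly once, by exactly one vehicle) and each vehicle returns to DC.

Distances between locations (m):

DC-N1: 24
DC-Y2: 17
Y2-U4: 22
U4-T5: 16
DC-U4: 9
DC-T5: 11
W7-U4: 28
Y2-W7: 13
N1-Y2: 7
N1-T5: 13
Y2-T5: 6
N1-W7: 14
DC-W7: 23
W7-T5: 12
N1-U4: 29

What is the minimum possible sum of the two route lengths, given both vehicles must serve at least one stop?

79 m — the smallest possible combined total.

Check every non-empty split of the stops between the two vehicles; for each half take its own optimal tour:
  {N1} + {Y2, W7, U4, T5}: 48 + 67 = 115
  {Y2} + {N1, W7, U4, T5}: 34 + 75 = 109
  {N1, Y2} + {W7, U4, T5}: 48 + 60 = 108
  {W7} + {N1, Y2, U4, T5}: 46 + 62 = 108
  {N1, W7} + {Y2, U4, T5}: 61 + 48 = 109
  {Y2, W7} + {N1, U4, T5}: 53 + 62 = 115
  … (15 splits in total)
  {U4} + {N1, Y2, W7, T5}: 18 + 61 = 79  ← best
Best: vehicle 1 DC → U4 → DC = 18; vehicle 2 DC → Y2 → N1 → W7 → T5 → DC = 61; combined 79.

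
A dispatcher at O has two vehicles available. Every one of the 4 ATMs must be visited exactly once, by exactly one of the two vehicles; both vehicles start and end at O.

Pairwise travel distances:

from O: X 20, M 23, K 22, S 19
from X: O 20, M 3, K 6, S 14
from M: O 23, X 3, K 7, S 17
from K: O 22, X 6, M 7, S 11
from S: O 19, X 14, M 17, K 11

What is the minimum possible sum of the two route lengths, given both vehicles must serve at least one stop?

Try each way of splitting the stops between the two vehicles (each non-empty) and, for each split, find the best tour for each vehicle:
  {X} + {M, K, S}: 40 + 60 = 100
  {M} + {X, K, S}: 46 + 56 = 102
  {X, M} + {K, S}: 46 + 52 = 98
  {K} + {X, M, S}: 44 + 59 = 103
  {X, K} + {M, S}: 48 + 59 = 107
  {M, K} + {X, S}: 52 + 53 = 105
  … (7 splits in total)
  {X, M, K} + {S}: 52 + 38 = 90  ← best
Best: vehicle 1 O → X → M → K → O = 52; vehicle 2 O → S → O = 38; combined 90.

Minimum combined distance: 90.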